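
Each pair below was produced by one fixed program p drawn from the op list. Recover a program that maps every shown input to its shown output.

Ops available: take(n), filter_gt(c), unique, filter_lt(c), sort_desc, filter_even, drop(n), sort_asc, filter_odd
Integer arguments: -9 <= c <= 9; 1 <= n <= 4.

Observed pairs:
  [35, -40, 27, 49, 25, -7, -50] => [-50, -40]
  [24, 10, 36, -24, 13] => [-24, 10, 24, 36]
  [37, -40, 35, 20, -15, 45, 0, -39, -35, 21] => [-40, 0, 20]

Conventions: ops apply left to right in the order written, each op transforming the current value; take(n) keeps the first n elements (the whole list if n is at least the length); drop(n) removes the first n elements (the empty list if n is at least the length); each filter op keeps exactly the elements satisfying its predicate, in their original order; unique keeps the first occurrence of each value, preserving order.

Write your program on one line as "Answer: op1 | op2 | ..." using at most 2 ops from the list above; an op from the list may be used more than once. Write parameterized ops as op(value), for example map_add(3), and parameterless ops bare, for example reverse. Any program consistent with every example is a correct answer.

sort_asc | filter_even

Check, running the answer program on each example:
  [35, -40, 27, 49, 25, -7, -50] -> [-50, -40, -7, 25, 27, 35, 49] -> [-50, -40]
  [24, 10, 36, -24, 13] -> [-24, 10, 13, 24, 36] -> [-24, 10, 24, 36]
  [37, -40, 35, 20, -15, 45, 0, -39, -35, 21] -> [-40, -39, -35, -15, 0, 20, 21, 35, 37, 45] -> [-40, 0, 20]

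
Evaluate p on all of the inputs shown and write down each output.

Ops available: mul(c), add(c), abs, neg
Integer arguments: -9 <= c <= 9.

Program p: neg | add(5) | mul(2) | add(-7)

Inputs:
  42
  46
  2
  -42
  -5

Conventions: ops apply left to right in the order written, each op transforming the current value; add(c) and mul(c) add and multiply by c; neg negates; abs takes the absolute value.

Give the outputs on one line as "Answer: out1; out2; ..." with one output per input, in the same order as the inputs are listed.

-81; -89; -1; 87; 13

Execution, op by op:
  42 -> -42 -> -37 -> -74 -> -81
  46 -> -46 -> -41 -> -82 -> -89
  2 -> -2 -> 3 -> 6 -> -1
  -42 -> 42 -> 47 -> 94 -> 87
  -5 -> 5 -> 10 -> 20 -> 13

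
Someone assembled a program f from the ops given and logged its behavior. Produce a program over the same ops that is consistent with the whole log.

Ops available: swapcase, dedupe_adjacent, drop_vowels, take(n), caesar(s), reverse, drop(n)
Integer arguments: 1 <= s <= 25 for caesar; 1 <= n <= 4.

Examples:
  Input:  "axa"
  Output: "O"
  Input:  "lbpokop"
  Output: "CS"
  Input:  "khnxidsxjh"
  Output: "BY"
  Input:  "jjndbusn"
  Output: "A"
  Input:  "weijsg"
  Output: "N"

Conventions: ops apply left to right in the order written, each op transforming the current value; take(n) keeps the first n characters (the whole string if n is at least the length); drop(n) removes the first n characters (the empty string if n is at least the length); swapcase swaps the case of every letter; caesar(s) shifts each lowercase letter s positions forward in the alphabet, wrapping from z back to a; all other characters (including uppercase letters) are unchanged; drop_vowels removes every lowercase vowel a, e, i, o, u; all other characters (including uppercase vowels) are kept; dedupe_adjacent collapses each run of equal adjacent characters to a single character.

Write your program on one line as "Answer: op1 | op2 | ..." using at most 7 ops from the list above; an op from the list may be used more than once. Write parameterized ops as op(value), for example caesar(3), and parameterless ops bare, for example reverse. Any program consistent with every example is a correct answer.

take(2) | drop_vowels | caesar(15) | caesar(2) | swapcase | dedupe_adjacent

Check, running the answer program on each example:
  "axa" -> "ax" -> "x" -> "m" -> "o" -> "O" -> "O"
  "lbpokop" -> "lb" -> "lb" -> "aq" -> "cs" -> "CS" -> "CS"
  "khnxidsxjh" -> "kh" -> "kh" -> "zw" -> "by" -> "BY" -> "BY"
  "jjndbusn" -> "jj" -> "jj" -> "yy" -> "aa" -> "AA" -> "A"
  "weijsg" -> "we" -> "w" -> "l" -> "n" -> "N" -> "N"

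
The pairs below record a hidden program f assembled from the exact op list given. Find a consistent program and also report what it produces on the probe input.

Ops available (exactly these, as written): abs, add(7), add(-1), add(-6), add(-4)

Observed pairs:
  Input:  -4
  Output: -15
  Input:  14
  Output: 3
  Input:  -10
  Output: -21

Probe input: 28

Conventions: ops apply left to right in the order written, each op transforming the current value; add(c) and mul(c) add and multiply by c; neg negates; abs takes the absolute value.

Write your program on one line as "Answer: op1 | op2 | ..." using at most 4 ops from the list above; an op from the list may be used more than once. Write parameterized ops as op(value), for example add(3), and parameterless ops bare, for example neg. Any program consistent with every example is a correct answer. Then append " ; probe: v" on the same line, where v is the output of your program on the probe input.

add(-1) | add(-6) | add(-4) ; probe: 17

Check, running the answer program on each example:
  -4 -> -5 -> -11 -> -15
  14 -> 13 -> 7 -> 3
  -10 -> -11 -> -17 -> -21
  probe: 28 -> 27 -> 21 -> 17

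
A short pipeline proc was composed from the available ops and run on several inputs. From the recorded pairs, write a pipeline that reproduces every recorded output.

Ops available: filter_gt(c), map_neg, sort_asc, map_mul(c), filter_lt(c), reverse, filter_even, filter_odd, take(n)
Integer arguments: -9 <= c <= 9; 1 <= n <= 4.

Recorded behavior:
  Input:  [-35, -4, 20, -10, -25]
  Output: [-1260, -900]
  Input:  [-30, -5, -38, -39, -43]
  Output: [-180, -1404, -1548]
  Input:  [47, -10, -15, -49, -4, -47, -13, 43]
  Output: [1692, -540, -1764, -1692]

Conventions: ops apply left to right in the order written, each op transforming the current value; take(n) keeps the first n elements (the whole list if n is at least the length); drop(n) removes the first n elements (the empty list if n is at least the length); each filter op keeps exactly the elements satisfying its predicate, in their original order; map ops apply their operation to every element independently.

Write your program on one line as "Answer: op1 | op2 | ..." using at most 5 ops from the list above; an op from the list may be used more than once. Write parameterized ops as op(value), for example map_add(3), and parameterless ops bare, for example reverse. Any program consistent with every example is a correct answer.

filter_odd | map_mul(9) | take(4) | map_mul(4)

Check, running the answer program on each example:
  [-35, -4, 20, -10, -25] -> [-35, -25] -> [-315, -225] -> [-315, -225] -> [-1260, -900]
  [-30, -5, -38, -39, -43] -> [-5, -39, -43] -> [-45, -351, -387] -> [-45, -351, -387] -> [-180, -1404, -1548]
  [47, -10, -15, -49, -4, -47, -13, 43] -> [47, -15, -49, -47, -13, 43] -> [423, -135, -441, -423, -117, 387] -> [423, -135, -441, -423] -> [1692, -540, -1764, -1692]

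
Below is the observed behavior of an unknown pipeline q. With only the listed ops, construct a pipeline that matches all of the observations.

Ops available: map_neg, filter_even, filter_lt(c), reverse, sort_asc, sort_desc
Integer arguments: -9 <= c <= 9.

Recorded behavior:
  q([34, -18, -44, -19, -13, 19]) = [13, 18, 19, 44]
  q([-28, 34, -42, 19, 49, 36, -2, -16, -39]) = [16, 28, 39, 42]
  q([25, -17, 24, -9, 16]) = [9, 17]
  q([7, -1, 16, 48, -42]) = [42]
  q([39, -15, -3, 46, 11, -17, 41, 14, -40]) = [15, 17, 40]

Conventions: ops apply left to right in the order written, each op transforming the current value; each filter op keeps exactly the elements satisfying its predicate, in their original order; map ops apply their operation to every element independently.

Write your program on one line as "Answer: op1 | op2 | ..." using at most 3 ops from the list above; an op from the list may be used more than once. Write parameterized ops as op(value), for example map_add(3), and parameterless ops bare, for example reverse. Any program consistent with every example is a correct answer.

sort_desc | filter_lt(-3) | map_neg

Check, running the answer program on each example:
  [34, -18, -44, -19, -13, 19] -> [34, 19, -13, -18, -19, -44] -> [-13, -18, -19, -44] -> [13, 18, 19, 44]
  [-28, 34, -42, 19, 49, 36, -2, -16, -39] -> [49, 36, 34, 19, -2, -16, -28, -39, -42] -> [-16, -28, -39, -42] -> [16, 28, 39, 42]
  [25, -17, 24, -9, 16] -> [25, 24, 16, -9, -17] -> [-9, -17] -> [9, 17]
  [7, -1, 16, 48, -42] -> [48, 16, 7, -1, -42] -> [-42] -> [42]
  [39, -15, -3, 46, 11, -17, 41, 14, -40] -> [46, 41, 39, 14, 11, -3, -15, -17, -40] -> [-15, -17, -40] -> [15, 17, 40]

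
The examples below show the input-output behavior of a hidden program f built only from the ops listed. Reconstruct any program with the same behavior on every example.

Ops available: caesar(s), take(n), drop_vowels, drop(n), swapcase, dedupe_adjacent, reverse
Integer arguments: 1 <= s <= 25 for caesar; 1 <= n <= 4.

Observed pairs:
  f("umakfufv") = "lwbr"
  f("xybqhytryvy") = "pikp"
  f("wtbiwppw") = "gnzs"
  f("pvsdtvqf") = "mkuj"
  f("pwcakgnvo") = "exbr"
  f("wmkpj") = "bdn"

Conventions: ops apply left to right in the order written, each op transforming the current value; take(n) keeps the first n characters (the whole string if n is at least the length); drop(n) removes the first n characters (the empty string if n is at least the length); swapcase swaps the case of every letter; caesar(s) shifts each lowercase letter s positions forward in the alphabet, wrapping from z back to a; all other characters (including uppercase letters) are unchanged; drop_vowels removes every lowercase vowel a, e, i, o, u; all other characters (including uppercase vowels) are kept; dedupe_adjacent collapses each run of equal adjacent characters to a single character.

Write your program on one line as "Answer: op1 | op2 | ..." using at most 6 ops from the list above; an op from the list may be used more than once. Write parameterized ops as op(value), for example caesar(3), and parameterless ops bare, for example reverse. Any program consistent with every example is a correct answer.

caesar(25) | reverse | drop(2) | take(4) | caesar(18)

Check, running the answer program on each example:
  "umakfufv" -> "tlzjeteu" -> "uetejzlt" -> "tejzlt" -> "tejz" -> "lwbr"
  "xybqhytryvy" -> "wxapgxsqxux" -> "xuxqsxgpaxw" -> "xqsxgpaxw" -> "xqsx" -> "pikp"
  "wtbiwppw" -> "vsahvoov" -> "voovhasv" -> "ovhasv" -> "ovha" -> "gnzs"
  "pvsdtvqf" -> "ourcsupe" -> "epuscruo" -> "uscruo" -> "uscr" -> "mkuj"
  "pwcakgnvo" -> "ovbzjfmun" -> "numfjzbvo" -> "mfjzbvo" -> "mfjz" -> "exbr"
  "wmkpj" -> "vljoi" -> "iojlv" -> "jlv" -> "jlv" -> "bdn"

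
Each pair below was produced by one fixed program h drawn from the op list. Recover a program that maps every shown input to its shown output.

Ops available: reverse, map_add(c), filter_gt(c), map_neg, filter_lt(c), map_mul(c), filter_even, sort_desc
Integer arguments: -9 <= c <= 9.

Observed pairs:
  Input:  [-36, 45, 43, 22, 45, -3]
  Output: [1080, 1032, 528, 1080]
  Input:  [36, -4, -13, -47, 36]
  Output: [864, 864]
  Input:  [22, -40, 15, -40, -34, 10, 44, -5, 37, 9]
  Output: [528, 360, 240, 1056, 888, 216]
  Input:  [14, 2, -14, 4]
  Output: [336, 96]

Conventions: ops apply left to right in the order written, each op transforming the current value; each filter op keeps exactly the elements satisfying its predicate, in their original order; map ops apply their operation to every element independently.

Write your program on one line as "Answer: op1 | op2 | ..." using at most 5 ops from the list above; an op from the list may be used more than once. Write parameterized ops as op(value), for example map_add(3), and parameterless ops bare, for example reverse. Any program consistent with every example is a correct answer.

filter_gt(-1) | map_mul(4) | filter_gt(8) | map_mul(6)

Check, running the answer program on each example:
  [-36, 45, 43, 22, 45, -3] -> [45, 43, 22, 45] -> [180, 172, 88, 180] -> [180, 172, 88, 180] -> [1080, 1032, 528, 1080]
  [36, -4, -13, -47, 36] -> [36, 36] -> [144, 144] -> [144, 144] -> [864, 864]
  [22, -40, 15, -40, -34, 10, 44, -5, 37, 9] -> [22, 15, 10, 44, 37, 9] -> [88, 60, 40, 176, 148, 36] -> [88, 60, 40, 176, 148, 36] -> [528, 360, 240, 1056, 888, 216]
  [14, 2, -14, 4] -> [14, 2, 4] -> [56, 8, 16] -> [56, 16] -> [336, 96]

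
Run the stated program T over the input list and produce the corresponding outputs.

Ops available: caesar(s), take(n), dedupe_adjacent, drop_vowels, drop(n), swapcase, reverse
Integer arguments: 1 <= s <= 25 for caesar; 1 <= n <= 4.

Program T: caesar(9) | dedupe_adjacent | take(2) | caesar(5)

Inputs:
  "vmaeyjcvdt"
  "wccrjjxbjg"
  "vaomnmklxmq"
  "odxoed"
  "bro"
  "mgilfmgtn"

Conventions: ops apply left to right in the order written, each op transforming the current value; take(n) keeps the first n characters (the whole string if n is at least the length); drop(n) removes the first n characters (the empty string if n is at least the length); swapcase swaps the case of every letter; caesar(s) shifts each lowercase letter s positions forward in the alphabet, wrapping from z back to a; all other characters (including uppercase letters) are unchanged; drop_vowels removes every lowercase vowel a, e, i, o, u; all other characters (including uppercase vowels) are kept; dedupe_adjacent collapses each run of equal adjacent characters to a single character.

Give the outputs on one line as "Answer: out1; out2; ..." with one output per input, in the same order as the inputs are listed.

"ja"; "kq"; "jo"; "cr"; "pf"; "au"

Execution, op by op:
  "vmaeyjcvdt" -> "evjnhslemc" -> "evjnhslemc" -> "ev" -> "ja"
  "wccrjjxbjg" -> "fllassgksp" -> "flasgksp" -> "fl" -> "kq"
  "vaomnmklxmq" -> "ejxvwvtugvz" -> "ejxvwvtugvz" -> "ej" -> "jo"
  "odxoed" -> "xmgxnm" -> "xmgxnm" -> "xm" -> "cr"
  "bro" -> "kax" -> "kax" -> "ka" -> "pf"
  "mgilfmgtn" -> "vpruovpcw" -> "vpruovpcw" -> "vp" -> "au"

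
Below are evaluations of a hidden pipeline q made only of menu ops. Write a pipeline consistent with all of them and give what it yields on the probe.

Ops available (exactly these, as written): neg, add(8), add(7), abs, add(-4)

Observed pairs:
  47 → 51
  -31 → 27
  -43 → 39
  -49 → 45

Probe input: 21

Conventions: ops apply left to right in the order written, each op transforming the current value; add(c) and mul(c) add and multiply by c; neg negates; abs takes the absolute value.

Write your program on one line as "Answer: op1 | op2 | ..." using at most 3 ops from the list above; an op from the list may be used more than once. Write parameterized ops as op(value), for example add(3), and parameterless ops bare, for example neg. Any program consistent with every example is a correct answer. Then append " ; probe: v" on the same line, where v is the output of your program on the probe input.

neg | add(-4) | abs ; probe: 25

Check, running the answer program on each example:
  47 -> -47 -> -51 -> 51
  -31 -> 31 -> 27 -> 27
  -43 -> 43 -> 39 -> 39
  -49 -> 49 -> 45 -> 45
  probe: 21 -> -21 -> -25 -> 25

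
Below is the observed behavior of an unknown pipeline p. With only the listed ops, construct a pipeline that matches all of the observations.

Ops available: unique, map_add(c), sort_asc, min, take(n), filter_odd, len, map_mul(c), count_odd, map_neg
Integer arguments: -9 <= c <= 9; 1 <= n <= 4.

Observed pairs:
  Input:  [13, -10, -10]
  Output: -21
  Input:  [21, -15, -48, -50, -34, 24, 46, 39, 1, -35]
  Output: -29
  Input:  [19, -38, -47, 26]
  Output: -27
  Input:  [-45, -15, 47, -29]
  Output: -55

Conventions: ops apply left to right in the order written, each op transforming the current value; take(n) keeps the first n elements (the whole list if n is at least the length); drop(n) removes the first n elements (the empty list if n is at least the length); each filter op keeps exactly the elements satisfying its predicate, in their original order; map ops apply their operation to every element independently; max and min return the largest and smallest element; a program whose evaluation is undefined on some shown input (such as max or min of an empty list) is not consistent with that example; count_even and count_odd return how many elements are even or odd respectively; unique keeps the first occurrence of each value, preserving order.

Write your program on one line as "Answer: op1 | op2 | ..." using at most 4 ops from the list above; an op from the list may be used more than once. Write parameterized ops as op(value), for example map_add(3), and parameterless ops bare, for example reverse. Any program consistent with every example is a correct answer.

map_add(8) | take(3) | map_neg | min

Check, running the answer program on each example:
  [13, -10, -10] -> [21, -2, -2] -> [21, -2, -2] -> [-21, 2, 2] -> -21
  [21, -15, -48, -50, -34, 24, 46, 39, 1, -35] -> [29, -7, -40, -42, -26, 32, 54, 47, 9, -27] -> [29, -7, -40] -> [-29, 7, 40] -> -29
  [19, -38, -47, 26] -> [27, -30, -39, 34] -> [27, -30, -39] -> [-27, 30, 39] -> -27
  [-45, -15, 47, -29] -> [-37, -7, 55, -21] -> [-37, -7, 55] -> [37, 7, -55] -> -55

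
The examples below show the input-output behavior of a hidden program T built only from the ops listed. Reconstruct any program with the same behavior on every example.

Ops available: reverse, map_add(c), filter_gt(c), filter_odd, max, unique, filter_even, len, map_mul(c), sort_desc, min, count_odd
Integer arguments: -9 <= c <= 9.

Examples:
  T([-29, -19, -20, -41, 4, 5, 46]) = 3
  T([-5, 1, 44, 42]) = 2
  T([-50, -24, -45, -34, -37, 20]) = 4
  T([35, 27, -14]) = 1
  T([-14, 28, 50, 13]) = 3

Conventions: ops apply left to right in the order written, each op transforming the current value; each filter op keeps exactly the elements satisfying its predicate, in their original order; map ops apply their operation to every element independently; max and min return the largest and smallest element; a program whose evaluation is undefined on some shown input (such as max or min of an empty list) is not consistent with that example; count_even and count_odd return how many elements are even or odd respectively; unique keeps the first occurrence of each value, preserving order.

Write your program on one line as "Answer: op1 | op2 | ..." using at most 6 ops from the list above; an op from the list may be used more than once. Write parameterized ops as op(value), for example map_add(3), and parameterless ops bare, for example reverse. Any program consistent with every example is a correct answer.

filter_even | map_add(1) | reverse | sort_desc | len

Check, running the answer program on each example:
  [-29, -19, -20, -41, 4, 5, 46] -> [-20, 4, 46] -> [-19, 5, 47] -> [47, 5, -19] -> [47, 5, -19] -> 3
  [-5, 1, 44, 42] -> [44, 42] -> [45, 43] -> [43, 45] -> [45, 43] -> 2
  [-50, -24, -45, -34, -37, 20] -> [-50, -24, -34, 20] -> [-49, -23, -33, 21] -> [21, -33, -23, -49] -> [21, -23, -33, -49] -> 4
  [35, 27, -14] -> [-14] -> [-13] -> [-13] -> [-13] -> 1
  [-14, 28, 50, 13] -> [-14, 28, 50] -> [-13, 29, 51] -> [51, 29, -13] -> [51, 29, -13] -> 3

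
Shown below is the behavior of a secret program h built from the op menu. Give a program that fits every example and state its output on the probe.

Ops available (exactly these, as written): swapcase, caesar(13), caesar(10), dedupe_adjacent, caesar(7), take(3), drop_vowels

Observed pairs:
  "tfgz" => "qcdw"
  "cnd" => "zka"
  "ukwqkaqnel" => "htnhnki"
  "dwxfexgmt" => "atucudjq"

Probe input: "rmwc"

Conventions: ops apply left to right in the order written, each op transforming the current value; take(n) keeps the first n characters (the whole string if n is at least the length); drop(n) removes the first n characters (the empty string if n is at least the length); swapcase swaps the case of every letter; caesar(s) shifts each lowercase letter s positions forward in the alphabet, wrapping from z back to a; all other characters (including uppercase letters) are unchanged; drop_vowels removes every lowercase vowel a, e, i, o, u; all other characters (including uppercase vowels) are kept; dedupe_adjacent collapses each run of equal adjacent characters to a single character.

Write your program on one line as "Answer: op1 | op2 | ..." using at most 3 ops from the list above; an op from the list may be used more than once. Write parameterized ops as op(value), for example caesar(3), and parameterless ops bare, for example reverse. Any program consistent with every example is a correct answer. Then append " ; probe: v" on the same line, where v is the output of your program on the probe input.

drop_vowels | caesar(10) | caesar(13) ; probe: "ojtz"

Check, running the answer program on each example:
  "tfgz" -> "tfgz" -> "dpqj" -> "qcdw"
  "cnd" -> "cnd" -> "mxn" -> "zka"
  "ukwqkaqnel" -> "kwqkqnl" -> "ugauaxv" -> "htnhnki"
  "dwxfexgmt" -> "dwxfxgmt" -> "nghphqwd" -> "atucudjq"
  probe: "rmwc" -> "rmwc" -> "bwgm" -> "ojtz"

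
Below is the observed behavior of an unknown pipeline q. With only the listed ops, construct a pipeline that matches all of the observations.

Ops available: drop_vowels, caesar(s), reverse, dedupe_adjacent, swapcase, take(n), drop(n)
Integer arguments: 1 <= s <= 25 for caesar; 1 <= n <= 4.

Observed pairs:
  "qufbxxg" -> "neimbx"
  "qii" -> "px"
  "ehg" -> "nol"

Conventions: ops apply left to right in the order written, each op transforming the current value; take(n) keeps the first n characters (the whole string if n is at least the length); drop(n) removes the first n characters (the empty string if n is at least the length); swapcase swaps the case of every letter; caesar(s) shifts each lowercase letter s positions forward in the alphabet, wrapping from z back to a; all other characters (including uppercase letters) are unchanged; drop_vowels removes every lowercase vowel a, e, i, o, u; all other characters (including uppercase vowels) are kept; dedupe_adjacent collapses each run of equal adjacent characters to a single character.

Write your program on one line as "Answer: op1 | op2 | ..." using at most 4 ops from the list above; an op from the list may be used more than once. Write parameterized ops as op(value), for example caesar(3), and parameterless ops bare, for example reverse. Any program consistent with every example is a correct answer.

caesar(7) | reverse | dedupe_adjacent

Check, running the answer program on each example:
  "qufbxxg" -> "xbmieen" -> "neeimbx" -> "neimbx"
  "qii" -> "xpp" -> "ppx" -> "px"
  "ehg" -> "lon" -> "nol" -> "nol"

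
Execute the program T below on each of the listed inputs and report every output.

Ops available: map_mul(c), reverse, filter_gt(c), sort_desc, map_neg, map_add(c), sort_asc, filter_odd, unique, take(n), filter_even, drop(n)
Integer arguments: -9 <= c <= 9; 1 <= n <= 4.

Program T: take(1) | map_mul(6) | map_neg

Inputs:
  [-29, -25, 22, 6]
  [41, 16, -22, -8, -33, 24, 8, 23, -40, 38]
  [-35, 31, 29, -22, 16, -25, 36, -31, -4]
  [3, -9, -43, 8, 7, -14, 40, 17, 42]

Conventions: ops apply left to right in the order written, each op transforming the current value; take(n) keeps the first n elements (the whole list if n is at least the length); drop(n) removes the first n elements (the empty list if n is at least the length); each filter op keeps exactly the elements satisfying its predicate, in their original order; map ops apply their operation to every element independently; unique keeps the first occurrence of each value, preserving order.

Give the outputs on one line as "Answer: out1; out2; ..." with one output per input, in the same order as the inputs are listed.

[174]; [-246]; [210]; [-18]

Execution, op by op:
  [-29, -25, 22, 6] -> [-29] -> [-174] -> [174]
  [41, 16, -22, -8, -33, 24, 8, 23, -40, 38] -> [41] -> [246] -> [-246]
  [-35, 31, 29, -22, 16, -25, 36, -31, -4] -> [-35] -> [-210] -> [210]
  [3, -9, -43, 8, 7, -14, 40, 17, 42] -> [3] -> [18] -> [-18]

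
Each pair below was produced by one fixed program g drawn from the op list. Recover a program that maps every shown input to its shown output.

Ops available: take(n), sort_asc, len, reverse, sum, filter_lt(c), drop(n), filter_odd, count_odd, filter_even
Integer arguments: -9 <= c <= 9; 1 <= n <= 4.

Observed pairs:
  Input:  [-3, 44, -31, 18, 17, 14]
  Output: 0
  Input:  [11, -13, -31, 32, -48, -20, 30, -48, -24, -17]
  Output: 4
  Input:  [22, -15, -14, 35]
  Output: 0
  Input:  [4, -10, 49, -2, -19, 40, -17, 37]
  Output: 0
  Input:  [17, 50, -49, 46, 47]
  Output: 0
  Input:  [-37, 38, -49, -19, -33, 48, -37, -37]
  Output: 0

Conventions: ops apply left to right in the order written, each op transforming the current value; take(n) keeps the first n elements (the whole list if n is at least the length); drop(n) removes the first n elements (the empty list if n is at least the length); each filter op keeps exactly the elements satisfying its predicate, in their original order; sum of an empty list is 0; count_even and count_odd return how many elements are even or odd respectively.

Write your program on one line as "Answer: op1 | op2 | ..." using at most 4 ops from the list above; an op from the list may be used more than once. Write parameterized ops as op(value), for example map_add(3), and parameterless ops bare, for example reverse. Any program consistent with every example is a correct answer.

drop(3) | filter_even | filter_lt(-9) | len

Check, running the answer program on each example:
  [-3, 44, -31, 18, 17, 14] -> [18, 17, 14] -> [18, 14] -> [] -> 0
  [11, -13, -31, 32, -48, -20, 30, -48, -24, -17] -> [32, -48, -20, 30, -48, -24, -17] -> [32, -48, -20, 30, -48, -24] -> [-48, -20, -48, -24] -> 4
  [22, -15, -14, 35] -> [35] -> [] -> [] -> 0
  [4, -10, 49, -2, -19, 40, -17, 37] -> [-2, -19, 40, -17, 37] -> [-2, 40] -> [] -> 0
  [17, 50, -49, 46, 47] -> [46, 47] -> [46] -> [] -> 0
  [-37, 38, -49, -19, -33, 48, -37, -37] -> [-19, -33, 48, -37, -37] -> [48] -> [] -> 0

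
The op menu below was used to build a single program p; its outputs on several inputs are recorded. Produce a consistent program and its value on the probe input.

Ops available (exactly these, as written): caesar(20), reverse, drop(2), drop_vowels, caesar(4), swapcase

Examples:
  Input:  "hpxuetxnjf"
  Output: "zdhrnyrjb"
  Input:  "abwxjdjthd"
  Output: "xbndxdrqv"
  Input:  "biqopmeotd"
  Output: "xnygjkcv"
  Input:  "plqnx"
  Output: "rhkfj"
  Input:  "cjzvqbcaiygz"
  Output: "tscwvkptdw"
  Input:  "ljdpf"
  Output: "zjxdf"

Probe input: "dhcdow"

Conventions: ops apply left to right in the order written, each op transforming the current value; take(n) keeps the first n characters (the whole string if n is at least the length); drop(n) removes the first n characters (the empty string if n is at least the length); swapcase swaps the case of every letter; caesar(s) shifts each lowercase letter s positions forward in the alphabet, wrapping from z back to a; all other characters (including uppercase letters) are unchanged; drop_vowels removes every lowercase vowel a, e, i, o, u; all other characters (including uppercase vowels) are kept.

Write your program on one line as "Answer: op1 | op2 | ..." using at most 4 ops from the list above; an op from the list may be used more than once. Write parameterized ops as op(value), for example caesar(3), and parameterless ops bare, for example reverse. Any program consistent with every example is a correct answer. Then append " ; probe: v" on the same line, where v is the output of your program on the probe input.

caesar(20) | drop_vowels | reverse ; probe: "qxwbx"

Check, running the answer program on each example:
  "hpxuetxnjf" -> "bjroynrhdz" -> "bjrynrhdz" -> "zdhrnyrjb"
  "abwxjdjthd" -> "uvqrdxdnbx" -> "vqrdxdnbx" -> "xbndxdrqv"
  "biqopmeotd" -> "vckijgyinx" -> "vckjgynx" -> "xnygjkcv"
  "plqnx" -> "jfkhr" -> "jfkhr" -> "rhkfj"
  "cjzvqbcaiygz" -> "wdtpkvwucsat" -> "wdtpkvwcst" -> "tscwvkptdw"
  "ljdpf" -> "fdxjz" -> "fdxjz" -> "zjxdf"
  probe: "dhcdow" -> "xbwxiq" -> "xbwxq" -> "qxwbx"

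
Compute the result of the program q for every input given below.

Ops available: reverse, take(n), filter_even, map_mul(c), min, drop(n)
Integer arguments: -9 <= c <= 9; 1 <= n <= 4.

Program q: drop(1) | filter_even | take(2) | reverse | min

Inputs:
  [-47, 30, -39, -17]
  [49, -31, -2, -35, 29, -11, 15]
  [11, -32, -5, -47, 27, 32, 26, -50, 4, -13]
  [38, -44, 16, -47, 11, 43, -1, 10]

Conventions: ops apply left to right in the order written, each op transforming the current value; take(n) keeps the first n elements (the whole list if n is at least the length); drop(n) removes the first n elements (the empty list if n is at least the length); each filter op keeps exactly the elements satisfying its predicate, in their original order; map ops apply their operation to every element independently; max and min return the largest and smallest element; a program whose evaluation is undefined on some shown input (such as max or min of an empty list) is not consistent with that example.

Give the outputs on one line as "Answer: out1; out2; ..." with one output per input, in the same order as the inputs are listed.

Execution, op by op:
  [-47, 30, -39, -17] -> [30, -39, -17] -> [30] -> [30] -> [30] -> 30
  [49, -31, -2, -35, 29, -11, 15] -> [-31, -2, -35, 29, -11, 15] -> [-2] -> [-2] -> [-2] -> -2
  [11, -32, -5, -47, 27, 32, 26, -50, 4, -13] -> [-32, -5, -47, 27, 32, 26, -50, 4, -13] -> [-32, 32, 26, -50, 4] -> [-32, 32] -> [32, -32] -> -32
  [38, -44, 16, -47, 11, 43, -1, 10] -> [-44, 16, -47, 11, 43, -1, 10] -> [-44, 16, 10] -> [-44, 16] -> [16, -44] -> -44

30; -2; -32; -44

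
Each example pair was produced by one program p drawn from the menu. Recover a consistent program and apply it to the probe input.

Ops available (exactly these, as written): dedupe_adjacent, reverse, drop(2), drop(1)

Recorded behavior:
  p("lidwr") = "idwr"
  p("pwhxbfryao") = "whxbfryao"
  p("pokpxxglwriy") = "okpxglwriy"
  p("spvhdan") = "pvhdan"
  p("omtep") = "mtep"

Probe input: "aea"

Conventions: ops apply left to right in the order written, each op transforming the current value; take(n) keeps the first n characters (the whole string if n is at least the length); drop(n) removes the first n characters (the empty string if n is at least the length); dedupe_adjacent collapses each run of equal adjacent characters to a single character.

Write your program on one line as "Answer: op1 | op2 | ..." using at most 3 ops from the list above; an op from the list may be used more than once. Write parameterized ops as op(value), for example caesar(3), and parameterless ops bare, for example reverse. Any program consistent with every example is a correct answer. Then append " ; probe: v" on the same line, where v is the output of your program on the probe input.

drop(1) | dedupe_adjacent ; probe: "ea"

Check, running the answer program on each example:
  "lidwr" -> "idwr" -> "idwr"
  "pwhxbfryao" -> "whxbfryao" -> "whxbfryao"
  "pokpxxglwriy" -> "okpxxglwriy" -> "okpxglwriy"
  "spvhdan" -> "pvhdan" -> "pvhdan"
  "omtep" -> "mtep" -> "mtep"
  probe: "aea" -> "ea" -> "ea"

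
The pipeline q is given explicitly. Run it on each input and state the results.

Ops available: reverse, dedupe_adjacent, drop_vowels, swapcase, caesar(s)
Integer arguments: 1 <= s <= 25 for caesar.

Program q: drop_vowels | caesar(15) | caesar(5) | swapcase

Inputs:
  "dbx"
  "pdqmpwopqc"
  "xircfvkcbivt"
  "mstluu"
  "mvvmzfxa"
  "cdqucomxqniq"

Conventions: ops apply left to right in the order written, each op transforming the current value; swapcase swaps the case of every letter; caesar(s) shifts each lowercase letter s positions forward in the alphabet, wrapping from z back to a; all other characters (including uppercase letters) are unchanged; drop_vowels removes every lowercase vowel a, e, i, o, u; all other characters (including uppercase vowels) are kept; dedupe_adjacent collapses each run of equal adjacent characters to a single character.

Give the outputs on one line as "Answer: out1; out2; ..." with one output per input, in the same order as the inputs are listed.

Execution, op by op:
  "dbx" -> "dbx" -> "sqm" -> "xvr" -> "XVR"
  "pdqmpwopqc" -> "pdqmpwpqc" -> "esfbelefr" -> "jxkgjqjkw" -> "JXKGJQJKW"
  "xircfvkcbivt" -> "xrcfvkcbvt" -> "mgrukzrqki" -> "rlwzpewvpn" -> "RLWZPEWVPN"
  "mstluu" -> "mstl" -> "bhia" -> "gmnf" -> "GMNF"
  "mvvmzfxa" -> "mvvmzfx" -> "bkkboum" -> "gppgtzr" -> "GPPGTZR"
  "cdqucomxqniq" -> "cdqcmxqnq" -> "rsfrbmfcf" -> "wxkwgrkhk" -> "WXKWGRKHK"

"XVR"; "JXKGJQJKW"; "RLWZPEWVPN"; "GMNF"; "GPPGTZR"; "WXKWGRKHK"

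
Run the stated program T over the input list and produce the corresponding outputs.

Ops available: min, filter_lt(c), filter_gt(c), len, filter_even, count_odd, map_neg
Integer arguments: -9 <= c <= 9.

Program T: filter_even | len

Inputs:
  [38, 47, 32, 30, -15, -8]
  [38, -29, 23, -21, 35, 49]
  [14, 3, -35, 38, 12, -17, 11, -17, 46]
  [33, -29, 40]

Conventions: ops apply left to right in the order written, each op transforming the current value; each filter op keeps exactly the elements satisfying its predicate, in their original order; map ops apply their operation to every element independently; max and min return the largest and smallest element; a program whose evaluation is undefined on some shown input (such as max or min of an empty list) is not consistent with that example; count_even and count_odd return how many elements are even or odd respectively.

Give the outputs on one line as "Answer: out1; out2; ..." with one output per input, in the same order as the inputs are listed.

4; 1; 4; 1

Execution, op by op:
  [38, 47, 32, 30, -15, -8] -> [38, 32, 30, -8] -> 4
  [38, -29, 23, -21, 35, 49] -> [38] -> 1
  [14, 3, -35, 38, 12, -17, 11, -17, 46] -> [14, 38, 12, 46] -> 4
  [33, -29, 40] -> [40] -> 1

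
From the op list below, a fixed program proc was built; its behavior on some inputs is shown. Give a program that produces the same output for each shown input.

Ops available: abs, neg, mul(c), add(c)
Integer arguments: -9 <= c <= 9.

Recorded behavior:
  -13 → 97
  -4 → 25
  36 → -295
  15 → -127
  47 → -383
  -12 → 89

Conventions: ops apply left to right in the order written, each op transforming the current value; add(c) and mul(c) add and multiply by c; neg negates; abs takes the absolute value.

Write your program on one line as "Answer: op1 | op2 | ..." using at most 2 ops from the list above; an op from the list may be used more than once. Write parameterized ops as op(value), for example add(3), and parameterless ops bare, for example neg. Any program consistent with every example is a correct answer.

mul(-8) | add(-7)

Check, running the answer program on each example:
  -13 -> 104 -> 97
  -4 -> 32 -> 25
  36 -> -288 -> -295
  15 -> -120 -> -127
  47 -> -376 -> -383
  -12 -> 96 -> 89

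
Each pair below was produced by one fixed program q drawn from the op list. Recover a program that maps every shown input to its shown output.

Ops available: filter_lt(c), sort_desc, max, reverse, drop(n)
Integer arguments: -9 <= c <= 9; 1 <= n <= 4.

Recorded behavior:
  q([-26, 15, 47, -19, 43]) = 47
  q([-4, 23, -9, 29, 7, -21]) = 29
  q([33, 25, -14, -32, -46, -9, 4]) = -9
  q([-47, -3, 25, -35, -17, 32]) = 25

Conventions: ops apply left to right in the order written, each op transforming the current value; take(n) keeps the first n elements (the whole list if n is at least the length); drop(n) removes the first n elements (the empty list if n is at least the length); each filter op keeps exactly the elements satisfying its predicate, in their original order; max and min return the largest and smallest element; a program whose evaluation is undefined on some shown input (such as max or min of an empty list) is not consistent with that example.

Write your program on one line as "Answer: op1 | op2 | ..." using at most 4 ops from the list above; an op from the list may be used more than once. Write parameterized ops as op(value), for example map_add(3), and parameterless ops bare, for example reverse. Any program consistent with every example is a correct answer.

drop(2) | reverse | drop(1) | max

Check, running the answer program on each example:
  [-26, 15, 47, -19, 43] -> [47, -19, 43] -> [43, -19, 47] -> [-19, 47] -> 47
  [-4, 23, -9, 29, 7, -21] -> [-9, 29, 7, -21] -> [-21, 7, 29, -9] -> [7, 29, -9] -> 29
  [33, 25, -14, -32, -46, -9, 4] -> [-14, -32, -46, -9, 4] -> [4, -9, -46, -32, -14] -> [-9, -46, -32, -14] -> -9
  [-47, -3, 25, -35, -17, 32] -> [25, -35, -17, 32] -> [32, -17, -35, 25] -> [-17, -35, 25] -> 25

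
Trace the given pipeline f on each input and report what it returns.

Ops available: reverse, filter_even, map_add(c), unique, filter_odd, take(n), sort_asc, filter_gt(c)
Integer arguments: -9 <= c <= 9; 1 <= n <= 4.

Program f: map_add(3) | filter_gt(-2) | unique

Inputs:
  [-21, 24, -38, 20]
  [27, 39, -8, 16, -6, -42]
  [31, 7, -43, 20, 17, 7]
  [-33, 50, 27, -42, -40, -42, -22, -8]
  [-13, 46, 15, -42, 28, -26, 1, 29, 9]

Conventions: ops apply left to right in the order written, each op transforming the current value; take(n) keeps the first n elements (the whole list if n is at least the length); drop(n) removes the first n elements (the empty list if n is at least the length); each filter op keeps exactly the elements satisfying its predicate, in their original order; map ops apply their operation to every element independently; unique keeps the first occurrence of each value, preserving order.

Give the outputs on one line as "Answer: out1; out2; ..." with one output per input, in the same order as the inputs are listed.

[27, 23]; [30, 42, 19]; [34, 10, 23, 20]; [53, 30]; [49, 18, 31, 4, 32, 12]

Execution, op by op:
  [-21, 24, -38, 20] -> [-18, 27, -35, 23] -> [27, 23] -> [27, 23]
  [27, 39, -8, 16, -6, -42] -> [30, 42, -5, 19, -3, -39] -> [30, 42, 19] -> [30, 42, 19]
  [31, 7, -43, 20, 17, 7] -> [34, 10, -40, 23, 20, 10] -> [34, 10, 23, 20, 10] -> [34, 10, 23, 20]
  [-33, 50, 27, -42, -40, -42, -22, -8] -> [-30, 53, 30, -39, -37, -39, -19, -5] -> [53, 30] -> [53, 30]
  [-13, 46, 15, -42, 28, -26, 1, 29, 9] -> [-10, 49, 18, -39, 31, -23, 4, 32, 12] -> [49, 18, 31, 4, 32, 12] -> [49, 18, 31, 4, 32, 12]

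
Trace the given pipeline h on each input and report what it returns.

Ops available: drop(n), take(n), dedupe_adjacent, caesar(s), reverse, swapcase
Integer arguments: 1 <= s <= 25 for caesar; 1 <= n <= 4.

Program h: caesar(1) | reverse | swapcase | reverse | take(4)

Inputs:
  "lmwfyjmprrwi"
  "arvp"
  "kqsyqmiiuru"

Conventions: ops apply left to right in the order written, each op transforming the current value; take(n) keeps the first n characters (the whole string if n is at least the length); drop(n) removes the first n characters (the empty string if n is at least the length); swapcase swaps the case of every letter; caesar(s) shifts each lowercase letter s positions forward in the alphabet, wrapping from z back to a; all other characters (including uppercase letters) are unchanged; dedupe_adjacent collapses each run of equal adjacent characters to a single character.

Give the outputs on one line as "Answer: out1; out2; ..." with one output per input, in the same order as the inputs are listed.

"MNXG"; "BSWQ"; "LRTZ"

Execution, op by op:
  "lmwfyjmprrwi" -> "mnxgzknqssxj" -> "jxssqnkzgxnm" -> "JXSSQNKZGXNM" -> "MNXGZKNQSSXJ" -> "MNXG"
  "arvp" -> "bswq" -> "qwsb" -> "QWSB" -> "BSWQ" -> "BSWQ"
  "kqsyqmiiuru" -> "lrtzrnjjvsv" -> "vsvjjnrztrl" -> "VSVJJNRZTRL" -> "LRTZRNJJVSV" -> "LRTZ"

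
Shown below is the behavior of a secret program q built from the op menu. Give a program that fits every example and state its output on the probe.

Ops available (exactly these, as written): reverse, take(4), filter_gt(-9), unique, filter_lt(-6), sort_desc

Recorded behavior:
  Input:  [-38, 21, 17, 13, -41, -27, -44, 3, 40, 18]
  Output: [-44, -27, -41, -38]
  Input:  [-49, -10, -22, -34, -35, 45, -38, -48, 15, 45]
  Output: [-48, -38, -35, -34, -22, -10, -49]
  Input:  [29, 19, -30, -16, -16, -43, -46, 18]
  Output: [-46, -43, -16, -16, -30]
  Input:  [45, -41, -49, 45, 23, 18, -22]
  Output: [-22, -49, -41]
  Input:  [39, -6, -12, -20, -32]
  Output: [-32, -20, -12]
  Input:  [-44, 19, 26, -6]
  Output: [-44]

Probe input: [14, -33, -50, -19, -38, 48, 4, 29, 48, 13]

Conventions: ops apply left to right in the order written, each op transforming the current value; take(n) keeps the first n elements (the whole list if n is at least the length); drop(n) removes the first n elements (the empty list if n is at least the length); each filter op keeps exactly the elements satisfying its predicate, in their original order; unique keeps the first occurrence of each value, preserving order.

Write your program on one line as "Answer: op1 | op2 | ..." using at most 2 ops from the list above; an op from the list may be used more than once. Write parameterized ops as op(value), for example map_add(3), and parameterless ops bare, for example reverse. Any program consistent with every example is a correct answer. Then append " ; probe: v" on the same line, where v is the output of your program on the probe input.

filter_lt(-6) | reverse ; probe: [-38, -19, -50, -33]

Check, running the answer program on each example:
  [-38, 21, 17, 13, -41, -27, -44, 3, 40, 18] -> [-38, -41, -27, -44] -> [-44, -27, -41, -38]
  [-49, -10, -22, -34, -35, 45, -38, -48, 15, 45] -> [-49, -10, -22, -34, -35, -38, -48] -> [-48, -38, -35, -34, -22, -10, -49]
  [29, 19, -30, -16, -16, -43, -46, 18] -> [-30, -16, -16, -43, -46] -> [-46, -43, -16, -16, -30]
  [45, -41, -49, 45, 23, 18, -22] -> [-41, -49, -22] -> [-22, -49, -41]
  [39, -6, -12, -20, -32] -> [-12, -20, -32] -> [-32, -20, -12]
  [-44, 19, 26, -6] -> [-44] -> [-44]
  probe: [14, -33, -50, -19, -38, 48, 4, 29, 48, 13] -> [-33, -50, -19, -38] -> [-38, -19, -50, -33]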